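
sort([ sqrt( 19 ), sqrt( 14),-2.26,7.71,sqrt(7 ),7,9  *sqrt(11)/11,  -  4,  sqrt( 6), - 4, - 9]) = [ - 9, - 4, - 4,- 2.26,sqrt( 6),sqrt( 7 ),9*sqrt( 11 ) /11, sqrt (14),sqrt(19), 7, 7.71 ]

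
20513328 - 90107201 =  - 69593873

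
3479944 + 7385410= 10865354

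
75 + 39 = 114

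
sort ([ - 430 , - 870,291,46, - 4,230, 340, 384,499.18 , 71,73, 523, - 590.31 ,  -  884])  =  [ - 884,-870,-590.31, - 430, - 4,46,71  ,  73, 230,291,340,384,  499.18,  523 ]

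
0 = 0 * 1762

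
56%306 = 56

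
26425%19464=6961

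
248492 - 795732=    - 547240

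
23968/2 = 11984 = 11984.00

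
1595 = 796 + 799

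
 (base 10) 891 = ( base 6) 4043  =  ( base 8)1573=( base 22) 1ib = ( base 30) tl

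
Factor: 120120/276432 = 385/886 =2^(-1)* 5^1 * 7^1 * 11^1*443^( - 1)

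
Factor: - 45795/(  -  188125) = 213/875 =3^1 * 5^(-3 ) * 7^(-1)*71^1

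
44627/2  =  44627/2 = 22313.50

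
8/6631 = 8/6631  =  0.00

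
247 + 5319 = 5566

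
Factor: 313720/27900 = 506/45  =  2^1 * 3^( - 2)* 5^( - 1 )*11^1 * 23^1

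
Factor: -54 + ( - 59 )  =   - 113 = - 113^1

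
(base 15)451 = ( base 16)3D0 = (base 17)367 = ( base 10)976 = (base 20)28G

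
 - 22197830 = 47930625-70128455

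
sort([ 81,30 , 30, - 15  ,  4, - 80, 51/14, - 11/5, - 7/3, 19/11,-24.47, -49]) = [ - 80, - 49 ,-24.47,-15, - 7/3, - 11/5, 19/11, 51/14,4,30, 30, 81] 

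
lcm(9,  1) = 9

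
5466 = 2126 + 3340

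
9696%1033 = 399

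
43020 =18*2390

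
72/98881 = 72/98881 = 0.00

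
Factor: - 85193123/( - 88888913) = 743^1*114661^1*88888913^( - 1 ) 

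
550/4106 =275/2053 = 0.13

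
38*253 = 9614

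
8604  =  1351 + 7253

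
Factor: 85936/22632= 262/69 = 2^1*3^( - 1)*23^( - 1 ) * 131^1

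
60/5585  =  12/1117 = 0.01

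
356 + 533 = 889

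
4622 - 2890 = 1732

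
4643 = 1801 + 2842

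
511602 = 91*5622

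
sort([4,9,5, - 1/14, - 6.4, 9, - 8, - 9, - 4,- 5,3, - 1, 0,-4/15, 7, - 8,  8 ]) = [ - 9, - 8, - 8 , - 6.4, - 5, - 4 , - 1, - 4/15, - 1/14, 0, 3, 4 , 5,7,  8,  9, 9 ] 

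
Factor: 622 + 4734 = 5356 = 2^2 *13^1*103^1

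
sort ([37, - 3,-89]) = [ - 89, -3,  37 ] 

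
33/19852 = 33/19852 = 0.00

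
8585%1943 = 813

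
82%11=5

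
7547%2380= 407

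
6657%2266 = 2125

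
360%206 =154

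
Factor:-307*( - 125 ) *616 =2^3*5^3*7^1 * 11^1  *307^1 =23639000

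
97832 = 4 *24458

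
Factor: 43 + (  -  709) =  - 2^1*3^2 * 37^1 =- 666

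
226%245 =226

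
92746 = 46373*2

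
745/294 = 745/294 = 2.53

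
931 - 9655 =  - 8724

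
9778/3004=3 + 383/1502= 3.25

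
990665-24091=966574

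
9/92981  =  9/92981 = 0.00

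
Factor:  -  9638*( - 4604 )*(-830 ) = -36829882160 = - 2^4*5^1*61^1*79^1*83^1 * 1151^1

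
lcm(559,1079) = 46397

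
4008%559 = 95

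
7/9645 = 7/9645 = 0.00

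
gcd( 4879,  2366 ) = 7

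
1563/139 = 1563/139  =  11.24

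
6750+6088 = 12838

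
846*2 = 1692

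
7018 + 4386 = 11404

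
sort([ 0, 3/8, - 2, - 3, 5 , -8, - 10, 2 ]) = [-10 ,-8  , - 3 , - 2, 0,3/8,2, 5] 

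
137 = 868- 731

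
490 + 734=1224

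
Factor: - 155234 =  - 2^1 *77617^1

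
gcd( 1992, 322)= 2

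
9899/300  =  32 + 299/300 = 33.00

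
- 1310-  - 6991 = 5681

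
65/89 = 65/89= 0.73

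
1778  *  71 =126238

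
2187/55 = 2187/55 = 39.76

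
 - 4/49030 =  -1 + 24513/24515 = - 0.00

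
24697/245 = 100 + 197/245= 100.80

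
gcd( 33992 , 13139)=7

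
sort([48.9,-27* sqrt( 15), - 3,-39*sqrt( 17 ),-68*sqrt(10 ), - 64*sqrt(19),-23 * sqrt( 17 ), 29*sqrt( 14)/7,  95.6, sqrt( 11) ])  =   [ - 64*sqrt( 19 ), - 68*sqrt( 10), - 39*sqrt( 17 ), - 27* sqrt( 15), - 23*sqrt( 17 ), - 3 , sqrt(11), 29*sqrt( 14 ) /7, 48.9,95.6 ] 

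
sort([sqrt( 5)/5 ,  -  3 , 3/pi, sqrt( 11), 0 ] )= [ - 3 , 0,sqrt( 5)/5,  3/pi, sqrt( 11 )]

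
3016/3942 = 1508/1971 = 0.77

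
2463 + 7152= 9615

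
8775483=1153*7611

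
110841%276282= 110841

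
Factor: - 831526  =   - 2^1*379^1*1097^1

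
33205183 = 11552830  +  21652353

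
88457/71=88457/71 = 1245.87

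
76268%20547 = 14627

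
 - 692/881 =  - 1 + 189/881 = - 0.79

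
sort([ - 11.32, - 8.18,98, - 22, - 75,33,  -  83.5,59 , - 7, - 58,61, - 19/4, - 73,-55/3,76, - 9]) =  [ - 83.5, - 75, - 73, - 58, - 22,-55/3,  -  11.32, - 9, - 8.18, - 7, - 19/4,33,59, 61,76,98 ]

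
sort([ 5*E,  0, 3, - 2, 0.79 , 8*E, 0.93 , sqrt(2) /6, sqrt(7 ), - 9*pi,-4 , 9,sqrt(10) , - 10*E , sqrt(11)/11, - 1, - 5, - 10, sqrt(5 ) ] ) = [ - 9*pi, - 10 *E, - 10,-5, - 4 , - 2, -1,0,sqrt(2)/6,sqrt(11) /11,  0.79, 0.93 , sqrt( 5 ), sqrt(7), 3,sqrt (10 ), 9,5*E,8 * E ] 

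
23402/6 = 11701/3 = 3900.33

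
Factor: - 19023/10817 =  - 3^1*17^1*29^( - 1) = -51/29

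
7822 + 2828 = 10650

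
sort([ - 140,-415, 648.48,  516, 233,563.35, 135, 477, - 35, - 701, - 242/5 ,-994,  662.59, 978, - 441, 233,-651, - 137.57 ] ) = [-994,- 701,  -  651, - 441, - 415, - 140, -137.57, - 242/5, - 35, 135, 233, 233, 477, 516,563.35,648.48, 662.59, 978 ]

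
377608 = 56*6743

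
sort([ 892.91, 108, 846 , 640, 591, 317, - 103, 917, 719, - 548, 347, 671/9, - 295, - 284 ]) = [ - 548, - 295, - 284, - 103,671/9,108, 317,347,591 , 640 , 719, 846, 892.91,917 ]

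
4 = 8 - 4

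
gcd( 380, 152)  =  76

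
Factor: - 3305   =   - 5^1 * 661^1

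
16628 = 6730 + 9898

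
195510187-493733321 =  - 298223134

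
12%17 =12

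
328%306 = 22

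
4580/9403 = 4580/9403 = 0.49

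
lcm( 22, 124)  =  1364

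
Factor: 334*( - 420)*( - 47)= 6593160 = 2^3*3^1*5^1* 7^1*47^1*167^1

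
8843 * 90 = 795870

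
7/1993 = 7/1993= 0.00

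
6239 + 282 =6521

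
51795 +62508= 114303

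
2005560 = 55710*36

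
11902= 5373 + 6529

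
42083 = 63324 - 21241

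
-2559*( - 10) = 25590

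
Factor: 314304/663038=2^5*3^1  *1637^1*331519^( - 1 ) = 157152/331519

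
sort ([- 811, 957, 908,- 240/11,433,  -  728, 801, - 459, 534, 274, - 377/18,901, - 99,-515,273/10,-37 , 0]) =[-811,-728, - 515, - 459,-99, - 37,-240/11,-377/18,  0, 273/10, 274,433, 534,801,  901 , 908 , 957 ]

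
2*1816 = 3632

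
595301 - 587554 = 7747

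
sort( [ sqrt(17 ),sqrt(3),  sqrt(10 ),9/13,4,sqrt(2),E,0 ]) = [0, 9/13,sqrt( 2) , sqrt(3),E,  sqrt(10 ),4, sqrt( 17 )]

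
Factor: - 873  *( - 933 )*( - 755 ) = -614954295 = -3^3*5^1*97^1 *151^1*311^1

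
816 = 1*816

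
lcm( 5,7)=35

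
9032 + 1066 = 10098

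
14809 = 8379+6430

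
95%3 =2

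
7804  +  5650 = 13454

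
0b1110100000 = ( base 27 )17a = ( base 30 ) 10S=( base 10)928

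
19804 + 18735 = 38539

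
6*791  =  4746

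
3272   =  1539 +1733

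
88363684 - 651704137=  - 563340453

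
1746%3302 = 1746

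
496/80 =31/5=6.20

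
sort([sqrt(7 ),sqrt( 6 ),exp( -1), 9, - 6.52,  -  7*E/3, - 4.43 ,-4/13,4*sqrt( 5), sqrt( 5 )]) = [ - 6.52, - 7*E/3 ,-4.43, - 4/13,exp(-1),sqrt( 5) , sqrt( 6),sqrt( 7 ),4 *sqrt(5 ),9 ]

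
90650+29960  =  120610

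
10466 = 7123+3343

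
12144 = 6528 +5616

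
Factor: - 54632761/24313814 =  - 2^ ( - 1 ) * 7^( - 1 )*59^1*925979^1*1736701^(- 1)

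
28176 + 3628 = 31804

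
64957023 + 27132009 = 92089032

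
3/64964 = 3/64964 = 0.00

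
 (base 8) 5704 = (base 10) 3012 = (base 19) 86A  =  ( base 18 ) 956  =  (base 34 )2kk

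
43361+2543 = 45904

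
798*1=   798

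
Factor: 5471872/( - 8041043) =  - 2^7*7^1*31^1*41^( - 1 )*43^ ( - 1)*197^1*4561^( - 1 )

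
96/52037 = 96/52037 = 0.00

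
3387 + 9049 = 12436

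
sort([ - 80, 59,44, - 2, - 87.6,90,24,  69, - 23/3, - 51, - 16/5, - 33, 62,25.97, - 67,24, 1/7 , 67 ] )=[ - 87.6, - 80, - 67, - 51, - 33,-23/3 , - 16/5,  -  2, 1/7,  24, 24, 25.97,44,59,62, 67, 69,  90 ] 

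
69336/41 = 69336/41 = 1691.12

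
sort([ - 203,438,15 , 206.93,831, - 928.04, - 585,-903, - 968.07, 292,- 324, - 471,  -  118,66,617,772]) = [ -968.07, -928.04, - 903, - 585, - 471, - 324,  -  203, - 118,15,66, 206.93 , 292, 438, 617,  772,831]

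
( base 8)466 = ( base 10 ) 310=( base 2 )100110110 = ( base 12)21A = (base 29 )AK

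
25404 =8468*3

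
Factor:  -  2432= -2^7*19^1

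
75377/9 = 75377/9 = 8375.22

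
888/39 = 296/13= 22.77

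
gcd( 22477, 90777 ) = 1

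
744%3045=744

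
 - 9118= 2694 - 11812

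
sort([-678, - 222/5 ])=[ - 678,  -  222/5 ] 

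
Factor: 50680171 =3929^1*12899^1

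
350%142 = 66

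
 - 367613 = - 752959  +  385346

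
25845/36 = 8615/12 = 717.92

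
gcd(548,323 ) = 1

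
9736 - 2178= 7558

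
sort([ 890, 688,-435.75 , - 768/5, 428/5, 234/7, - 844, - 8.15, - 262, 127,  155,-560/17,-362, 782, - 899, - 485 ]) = [-899, - 844 , - 485 , - 435.75, - 362, - 262, - 768/5, -560/17,  -  8.15 , 234/7,428/5, 127,  155,688, 782,890 ]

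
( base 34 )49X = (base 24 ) 8EJ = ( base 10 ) 4963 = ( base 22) a5d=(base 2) 1001101100011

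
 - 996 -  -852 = - 144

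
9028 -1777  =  7251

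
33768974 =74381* 454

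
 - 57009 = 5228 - 62237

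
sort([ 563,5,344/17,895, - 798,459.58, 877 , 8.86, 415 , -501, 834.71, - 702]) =[  -  798,- 702, - 501, 5,8.86, 344/17,415,459.58, 563,834.71, 877, 895]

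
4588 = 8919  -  4331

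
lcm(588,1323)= 5292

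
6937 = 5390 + 1547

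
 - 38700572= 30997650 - 69698222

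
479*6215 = 2976985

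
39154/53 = 738 + 40/53 = 738.75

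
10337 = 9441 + 896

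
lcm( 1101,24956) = 74868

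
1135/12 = 94+7/12 = 94.58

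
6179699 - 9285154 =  - 3105455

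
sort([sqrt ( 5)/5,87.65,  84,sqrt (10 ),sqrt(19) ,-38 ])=[ - 38, sqrt(5)/5,sqrt ( 10),sqrt(19 ),84, 87.65 ] 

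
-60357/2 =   -  60357/2 = - 30178.50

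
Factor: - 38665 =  - 5^1* 11^1 * 19^1* 37^1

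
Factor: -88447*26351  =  -13^1*241^1*367^1*2027^1 = -2330666897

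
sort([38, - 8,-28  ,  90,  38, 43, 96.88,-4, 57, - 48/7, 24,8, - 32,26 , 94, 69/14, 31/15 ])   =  [ - 32, - 28, - 8 , - 48/7,- 4, 31/15,69/14, 8, 24,26, 38, 38,43,  57  ,  90, 94, 96.88]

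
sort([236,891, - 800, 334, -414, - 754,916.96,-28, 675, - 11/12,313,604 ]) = [ - 800, -754, - 414, - 28, - 11/12,236, 313, 334,604,675 , 891,916.96 ]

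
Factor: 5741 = 5741^1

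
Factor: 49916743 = 17^1*19^1*29^1*73^2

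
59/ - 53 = - 59/53  =  - 1.11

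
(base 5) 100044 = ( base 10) 3149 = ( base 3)11022122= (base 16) C4D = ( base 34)2ol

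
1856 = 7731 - 5875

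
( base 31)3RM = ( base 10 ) 3742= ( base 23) 71g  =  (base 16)E9E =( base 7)13624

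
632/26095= 632/26095 = 0.02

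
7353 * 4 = 29412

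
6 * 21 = 126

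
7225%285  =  100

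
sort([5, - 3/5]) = [  -  3/5,5]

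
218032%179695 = 38337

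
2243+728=2971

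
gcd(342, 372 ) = 6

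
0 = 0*790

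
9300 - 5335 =3965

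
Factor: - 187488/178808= - 2^2 * 3^3*103^( - 1) = - 108/103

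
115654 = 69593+46061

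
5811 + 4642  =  10453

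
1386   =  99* 14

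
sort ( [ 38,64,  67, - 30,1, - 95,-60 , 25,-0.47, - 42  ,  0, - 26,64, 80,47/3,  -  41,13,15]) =[-95, - 60, - 42,  -  41, - 30, - 26, - 0.47,  0,  1,13,15,47/3,25,38,64 , 64,67,80 ]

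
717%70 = 17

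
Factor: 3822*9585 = 36633870 = 2^1*3^4*5^1*7^2 * 13^1*71^1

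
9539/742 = 9539/742 = 12.86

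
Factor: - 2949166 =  - 2^1*11^1*134053^1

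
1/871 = 1/871 = 0.00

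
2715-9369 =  - 6654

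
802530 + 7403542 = 8206072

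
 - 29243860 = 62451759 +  - 91695619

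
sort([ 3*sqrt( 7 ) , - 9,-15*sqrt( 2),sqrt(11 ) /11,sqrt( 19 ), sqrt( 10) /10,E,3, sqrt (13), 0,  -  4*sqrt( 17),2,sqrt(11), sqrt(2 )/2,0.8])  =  [  -  15*sqrt( 2), - 4*sqrt(17), - 9,0 , sqrt(11)/11,sqrt(10) /10,sqrt(2 ) /2, 0.8, 2 , E,3,sqrt ( 11),sqrt(13 ), sqrt(19),3*sqrt(7 ) ]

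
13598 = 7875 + 5723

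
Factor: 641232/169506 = 2^3*3^( - 1)*43^ (-1) * 61^1=488/129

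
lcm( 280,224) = 1120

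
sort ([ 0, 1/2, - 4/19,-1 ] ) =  [-1, - 4/19, 0, 1/2 ] 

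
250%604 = 250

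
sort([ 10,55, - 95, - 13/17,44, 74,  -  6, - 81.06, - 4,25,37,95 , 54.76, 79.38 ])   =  [ - 95, - 81.06, - 6, - 4 , -13/17,10,25,37, 44, 54.76,55,74, 79.38,95]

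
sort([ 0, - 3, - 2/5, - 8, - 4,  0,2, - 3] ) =[ - 8,-4, - 3, - 3 ,-2/5,  0,0,2 ]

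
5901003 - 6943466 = -1042463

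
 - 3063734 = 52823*( - 58)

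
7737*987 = 7636419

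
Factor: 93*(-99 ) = - 9207 = -  3^3*11^1 * 31^1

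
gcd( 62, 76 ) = 2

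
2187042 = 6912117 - 4725075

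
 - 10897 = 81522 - 92419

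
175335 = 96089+79246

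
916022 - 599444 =316578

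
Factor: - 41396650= - 2^1*5^2 * 151^1*5483^1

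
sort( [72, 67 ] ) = [67, 72 ]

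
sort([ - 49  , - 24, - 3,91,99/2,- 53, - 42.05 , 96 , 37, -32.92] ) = [ - 53, - 49, - 42.05, - 32.92, - 24, - 3,37,99/2, 91,96]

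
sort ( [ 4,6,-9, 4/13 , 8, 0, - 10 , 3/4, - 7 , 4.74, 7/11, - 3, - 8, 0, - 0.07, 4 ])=[ - 10, - 9, - 8, - 7, - 3, - 0.07, 0, 0, 4/13,7/11,3/4,4, 4, 4.74, 6, 8]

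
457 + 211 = 668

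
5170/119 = 43 + 53/119 = 43.45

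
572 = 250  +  322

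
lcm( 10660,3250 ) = 266500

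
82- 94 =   -  12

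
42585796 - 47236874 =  - 4651078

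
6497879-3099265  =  3398614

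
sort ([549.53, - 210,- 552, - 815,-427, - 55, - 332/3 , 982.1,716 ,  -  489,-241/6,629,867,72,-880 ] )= [ - 880, - 815, - 552, - 489, - 427,  -  210 , - 332/3, - 55,- 241/6,72,549.53,629 , 716,867,982.1]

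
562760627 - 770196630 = -207436003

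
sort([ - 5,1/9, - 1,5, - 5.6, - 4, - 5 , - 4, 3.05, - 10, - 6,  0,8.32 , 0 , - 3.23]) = [ - 10,-6, - 5.6,-5,-5, - 4,-4, - 3.23, -1 , 0,0, 1/9,3.05,5, 8.32]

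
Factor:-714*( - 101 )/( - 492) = - 12019/82 = - 2^( - 1)*7^1*17^1*41^(-1 )*101^1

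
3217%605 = 192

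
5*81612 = 408060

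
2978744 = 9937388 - 6958644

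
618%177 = 87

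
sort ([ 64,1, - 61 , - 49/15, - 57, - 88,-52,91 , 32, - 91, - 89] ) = [ - 91, - 89, - 88 , - 61,  -  57, - 52, - 49/15,1,32,64,  91]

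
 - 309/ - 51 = 103/17 = 6.06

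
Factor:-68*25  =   - 1700 = - 2^2*5^2*17^1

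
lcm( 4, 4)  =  4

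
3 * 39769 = 119307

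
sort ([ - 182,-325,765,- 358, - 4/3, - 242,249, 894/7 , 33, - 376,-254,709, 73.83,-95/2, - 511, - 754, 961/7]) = [ - 754, - 511, - 376,-358, - 325, - 254, - 242,-182, - 95/2, -4/3,33,73.83,894/7,961/7  ,  249,709, 765]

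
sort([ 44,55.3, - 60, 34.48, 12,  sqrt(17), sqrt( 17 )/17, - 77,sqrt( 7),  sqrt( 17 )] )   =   [ - 77, - 60,  sqrt( 17 )/17, sqrt(7 )  ,  sqrt( 17) , sqrt( 17), 12,34.48,  44, 55.3] 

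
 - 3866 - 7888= - 11754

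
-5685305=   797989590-803674895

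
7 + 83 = 90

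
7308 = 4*1827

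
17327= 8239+9088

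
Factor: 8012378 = 2^1*11^2*113^1*293^1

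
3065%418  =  139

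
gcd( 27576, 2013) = 3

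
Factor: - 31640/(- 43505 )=8/11 = 2^3 * 11^( - 1) 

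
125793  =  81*1553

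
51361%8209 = 2107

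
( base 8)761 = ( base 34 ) EL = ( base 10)497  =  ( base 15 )232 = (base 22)10D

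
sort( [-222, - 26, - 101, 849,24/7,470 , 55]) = [ - 222, - 101,- 26,24/7,  55, 470, 849]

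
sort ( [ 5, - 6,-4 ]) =[ - 6, - 4,5]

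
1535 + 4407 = 5942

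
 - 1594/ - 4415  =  1594/4415 = 0.36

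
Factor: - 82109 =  - 47^1*1747^1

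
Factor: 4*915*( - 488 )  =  -2^5*3^1*5^1*61^2  =  - 1786080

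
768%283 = 202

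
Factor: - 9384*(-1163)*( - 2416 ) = -26367238272 = - 2^7 * 3^1*17^1 * 23^1*151^1 * 1163^1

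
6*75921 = 455526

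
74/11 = 74/11 =6.73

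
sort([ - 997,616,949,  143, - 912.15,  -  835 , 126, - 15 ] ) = [ - 997 ,-912.15, - 835,  -  15,126,143,616,949]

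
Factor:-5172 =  - 2^2*3^1*431^1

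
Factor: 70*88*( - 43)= - 2^4*5^1*7^1*11^1*43^1 =- 264880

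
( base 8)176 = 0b1111110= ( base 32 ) 3U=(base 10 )126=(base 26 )4M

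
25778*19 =489782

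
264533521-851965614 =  - 587432093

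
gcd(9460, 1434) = 2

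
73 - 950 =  - 877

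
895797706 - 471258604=424539102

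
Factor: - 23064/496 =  -2^( - 1)*3^1*31^1 = - 93/2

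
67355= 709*95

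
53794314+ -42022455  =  11771859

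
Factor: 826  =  2^1 * 7^1*59^1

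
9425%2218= 553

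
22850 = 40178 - 17328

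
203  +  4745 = 4948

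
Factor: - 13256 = -2^3*1657^1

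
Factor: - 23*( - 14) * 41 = 13202 = 2^1 * 7^1*23^1* 41^1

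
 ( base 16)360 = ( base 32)r0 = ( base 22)1h6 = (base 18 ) 2c0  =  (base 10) 864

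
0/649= 0 = 0.00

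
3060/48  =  255/4=63.75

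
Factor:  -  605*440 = -2^3*5^2*11^3=   - 266200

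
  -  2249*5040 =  - 11334960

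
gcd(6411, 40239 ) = 3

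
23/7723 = 23/7723 = 0.00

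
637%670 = 637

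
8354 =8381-27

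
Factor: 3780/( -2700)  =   - 5^ (-1) * 7^1 = -  7/5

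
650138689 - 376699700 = 273438989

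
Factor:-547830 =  - 2^1*3^3*5^1*2029^1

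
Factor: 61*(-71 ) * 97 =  - 61^1*71^1*97^1 = - 420107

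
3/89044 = 3/89044  =  0.00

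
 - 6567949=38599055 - 45167004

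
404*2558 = 1033432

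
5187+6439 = 11626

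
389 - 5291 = - 4902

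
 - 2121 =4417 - 6538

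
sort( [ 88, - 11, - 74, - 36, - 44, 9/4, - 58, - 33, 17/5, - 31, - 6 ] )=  [ - 74, - 58,-44, - 36,-33, - 31, - 11, - 6,9/4, 17/5,88] 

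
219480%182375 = 37105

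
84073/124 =678+1/124= 678.01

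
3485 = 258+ 3227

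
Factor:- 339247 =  - 339247^1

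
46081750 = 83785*550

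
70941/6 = 11823+1/2= 11823.50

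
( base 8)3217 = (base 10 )1679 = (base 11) 1297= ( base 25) 2H4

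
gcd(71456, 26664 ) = 88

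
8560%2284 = 1708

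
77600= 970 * 80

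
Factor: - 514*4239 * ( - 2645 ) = 2^1*3^3*5^1*23^2*157^1*257^1 = 5763047670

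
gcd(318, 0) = 318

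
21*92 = 1932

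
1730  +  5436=7166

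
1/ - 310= - 1+309/310 = - 0.00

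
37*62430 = 2309910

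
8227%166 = 93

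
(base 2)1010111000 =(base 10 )696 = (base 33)l3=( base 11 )583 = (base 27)pl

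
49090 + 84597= 133687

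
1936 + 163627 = 165563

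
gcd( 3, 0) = 3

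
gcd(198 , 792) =198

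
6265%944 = 601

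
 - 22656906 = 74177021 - 96833927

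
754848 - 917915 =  - 163067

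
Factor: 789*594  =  2^1*3^4*11^1*263^1 = 468666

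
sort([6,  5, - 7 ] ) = [- 7,5,6 ]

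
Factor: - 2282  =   - 2^1*7^1*163^1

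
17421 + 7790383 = 7807804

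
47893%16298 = 15297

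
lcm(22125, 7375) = 22125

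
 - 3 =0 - 3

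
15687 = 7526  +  8161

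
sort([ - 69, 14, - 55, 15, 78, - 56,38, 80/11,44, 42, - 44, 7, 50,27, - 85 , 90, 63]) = [ - 85, - 69, - 56, - 55,  -  44, 7, 80/11,14,15, 27, 38, 42,44, 50,63, 78, 90]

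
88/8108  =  22/2027 =0.01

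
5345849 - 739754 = 4606095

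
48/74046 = 8/12341  =  0.00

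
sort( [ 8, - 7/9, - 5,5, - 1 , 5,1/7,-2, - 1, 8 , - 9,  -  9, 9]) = [ - 9, - 9, - 5, - 2, - 1, - 1, - 7/9, 1/7,5,5, 8,  8, 9]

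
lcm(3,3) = 3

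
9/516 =3/172 = 0.02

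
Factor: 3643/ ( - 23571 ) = -3^(-5 )  *97^( - 1)*3643^1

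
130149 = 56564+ 73585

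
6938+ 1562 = 8500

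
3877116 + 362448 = 4239564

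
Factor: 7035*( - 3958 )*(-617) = 17180075010 = 2^1 *3^1*5^1*7^1*67^1 *617^1*1979^1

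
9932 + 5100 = 15032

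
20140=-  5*(-4028) 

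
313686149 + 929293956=1242980105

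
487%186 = 115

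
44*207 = 9108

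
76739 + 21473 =98212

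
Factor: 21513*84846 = 2^1*3^2*71^1*79^1*101^1 * 179^1 = 1825291998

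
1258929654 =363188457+895741197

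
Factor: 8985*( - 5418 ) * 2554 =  - 124330584420  =  - 2^2*3^3*5^1*7^1* 43^1*599^1*1277^1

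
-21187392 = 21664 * (-978)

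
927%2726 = 927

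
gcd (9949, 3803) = 1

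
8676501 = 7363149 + 1313352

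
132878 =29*4582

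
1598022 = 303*5274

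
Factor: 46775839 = 11^1*53^1*80233^1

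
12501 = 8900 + 3601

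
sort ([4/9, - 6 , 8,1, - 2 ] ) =[ - 6,-2,4/9,1,8] 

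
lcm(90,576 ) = 2880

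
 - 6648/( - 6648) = 1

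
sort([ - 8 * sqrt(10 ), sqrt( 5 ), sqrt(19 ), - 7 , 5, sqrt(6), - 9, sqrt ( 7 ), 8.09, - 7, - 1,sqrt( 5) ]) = [ - 8*sqrt(10), - 9, - 7, - 7, - 1,sqrt(5), sqrt( 5), sqrt(6 ), sqrt (7 ) , sqrt(19) , 5, 8.09]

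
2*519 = 1038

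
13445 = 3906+9539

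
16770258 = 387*43334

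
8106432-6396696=1709736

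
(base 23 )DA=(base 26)bn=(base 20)f9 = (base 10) 309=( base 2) 100110101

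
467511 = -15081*(-31) 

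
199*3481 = 692719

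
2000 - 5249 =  - 3249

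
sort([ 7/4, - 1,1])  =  [ - 1,1,  7/4]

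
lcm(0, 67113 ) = 0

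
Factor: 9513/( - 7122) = -2^( - 1)*3^1 * 7^1*151^1*1187^( -1) = - 3171/2374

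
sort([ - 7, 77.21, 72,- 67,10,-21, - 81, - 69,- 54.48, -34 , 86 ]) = [ - 81,-69, - 67, - 54.48, - 34 , - 21, - 7, 10, 72, 77.21,86]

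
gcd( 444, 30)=6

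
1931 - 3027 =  - 1096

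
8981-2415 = 6566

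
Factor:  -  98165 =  - 5^1*29^1*677^1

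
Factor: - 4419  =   - 3^2*491^1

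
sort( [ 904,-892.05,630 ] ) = [- 892.05,630,904 ]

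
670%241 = 188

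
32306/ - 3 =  - 10769 + 1/3= - 10768.67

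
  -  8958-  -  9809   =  851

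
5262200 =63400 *83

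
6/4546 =3/2273=0.00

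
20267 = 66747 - 46480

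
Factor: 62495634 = 2^1*3^1*10415939^1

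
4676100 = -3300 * ( - 1417 )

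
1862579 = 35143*53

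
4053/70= 579/10= 57.90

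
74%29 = 16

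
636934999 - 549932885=87002114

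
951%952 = 951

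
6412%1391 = 848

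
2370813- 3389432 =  - 1018619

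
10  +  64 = 74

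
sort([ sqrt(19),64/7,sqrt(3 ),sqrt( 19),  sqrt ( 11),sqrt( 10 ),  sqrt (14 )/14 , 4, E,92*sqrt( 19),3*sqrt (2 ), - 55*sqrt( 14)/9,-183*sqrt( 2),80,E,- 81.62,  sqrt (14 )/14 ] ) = [ - 183*sqrt(2),- 81.62, - 55*sqrt(14 ) /9, sqrt(14) /14,sqrt(14 )/14, sqrt (3),E, E, sqrt ( 10),  sqrt(11 ),4,3*sqrt(2),sqrt( 19 ),sqrt(19),  64/7, 80, 92*sqrt ( 19 ) ] 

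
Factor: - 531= - 3^2*59^1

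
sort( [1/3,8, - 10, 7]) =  [ - 10,1/3,7, 8] 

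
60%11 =5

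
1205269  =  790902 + 414367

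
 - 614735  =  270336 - 885071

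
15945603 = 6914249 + 9031354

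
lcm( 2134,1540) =149380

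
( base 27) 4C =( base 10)120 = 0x78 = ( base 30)40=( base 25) 4K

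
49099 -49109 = - 10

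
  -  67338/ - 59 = 1141 + 19/59 = 1141.32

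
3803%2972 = 831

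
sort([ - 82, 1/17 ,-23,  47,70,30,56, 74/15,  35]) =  [ - 82, - 23,  1/17,74/15,  30 , 35,47,56,70 ]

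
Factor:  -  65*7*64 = -29120 = - 2^6*5^1*7^1*13^1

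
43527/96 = 14509/32 = 453.41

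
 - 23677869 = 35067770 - 58745639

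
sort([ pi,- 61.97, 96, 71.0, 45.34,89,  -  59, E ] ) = [- 61.97,-59,E, pi, 45.34, 71.0, 89, 96 ]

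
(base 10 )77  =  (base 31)2f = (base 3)2212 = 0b1001101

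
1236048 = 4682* 264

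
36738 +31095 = 67833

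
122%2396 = 122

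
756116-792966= - 36850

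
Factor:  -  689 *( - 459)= 316251=3^3 * 13^1*17^1*53^1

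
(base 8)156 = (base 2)1101110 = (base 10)110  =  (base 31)3h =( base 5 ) 420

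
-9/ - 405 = 1/45= 0.02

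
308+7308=7616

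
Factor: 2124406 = 2^1*1062203^1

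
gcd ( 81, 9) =9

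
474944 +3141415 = 3616359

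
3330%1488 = 354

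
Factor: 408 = 2^3*3^1* 17^1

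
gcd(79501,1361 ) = 1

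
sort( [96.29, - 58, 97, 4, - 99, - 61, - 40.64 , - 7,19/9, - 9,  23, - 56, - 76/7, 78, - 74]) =[ - 99, - 74, - 61, - 58, -56, - 40.64,  -  76/7, - 9, - 7, 19/9, 4,  23,78,96.29, 97 ]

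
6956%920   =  516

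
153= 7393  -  7240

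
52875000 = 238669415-185794415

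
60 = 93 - 33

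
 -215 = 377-592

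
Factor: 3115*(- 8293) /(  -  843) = 25832695/843 = 3^(-1) * 5^1*7^1*89^1*281^( - 1)*8293^1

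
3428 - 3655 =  - 227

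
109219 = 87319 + 21900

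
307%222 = 85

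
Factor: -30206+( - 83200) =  - 113406 = - 2^1*3^1*41^1*461^1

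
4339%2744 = 1595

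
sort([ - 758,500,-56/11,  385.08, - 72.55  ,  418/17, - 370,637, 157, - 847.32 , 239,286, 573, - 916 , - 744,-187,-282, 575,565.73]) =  [-916 ,- 847.32, - 758,-744, -370,-282,-187,-72.55, - 56/11,418/17 , 157, 239, 286,385.08,500,565.73,573,575,637 ]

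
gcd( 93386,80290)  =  2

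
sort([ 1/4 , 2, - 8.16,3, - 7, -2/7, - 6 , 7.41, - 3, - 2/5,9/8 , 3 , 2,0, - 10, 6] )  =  [ - 10, - 8.16, - 7, - 6, - 3, - 2/5 , - 2/7,0 , 1/4,9/8,2, 2, 3,3,  6 , 7.41 ] 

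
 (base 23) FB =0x164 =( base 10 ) 356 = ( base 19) ie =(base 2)101100100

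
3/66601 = 3/66601 = 0.00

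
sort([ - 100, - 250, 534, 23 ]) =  [ - 250, - 100 , 23, 534 ]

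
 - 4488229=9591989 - 14080218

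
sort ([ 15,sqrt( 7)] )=[ sqrt( 7),15 ] 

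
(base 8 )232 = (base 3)12201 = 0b10011010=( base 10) 154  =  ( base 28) 5E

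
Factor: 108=2^2*3^3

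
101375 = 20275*5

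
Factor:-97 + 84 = -13^1 = -13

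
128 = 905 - 777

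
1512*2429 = 3672648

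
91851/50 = 91851/50  =  1837.02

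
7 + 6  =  13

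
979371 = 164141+815230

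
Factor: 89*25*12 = 26700 =2^2*3^1*5^2*89^1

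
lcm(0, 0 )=0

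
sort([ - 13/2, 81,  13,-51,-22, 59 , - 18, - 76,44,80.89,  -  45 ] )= [ - 76, - 51, - 45, - 22,-18, - 13/2,13, 44,59  ,  80.89, 81] 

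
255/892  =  255/892 = 0.29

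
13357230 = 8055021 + 5302209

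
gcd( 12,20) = 4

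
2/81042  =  1/40521  =  0.00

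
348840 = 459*760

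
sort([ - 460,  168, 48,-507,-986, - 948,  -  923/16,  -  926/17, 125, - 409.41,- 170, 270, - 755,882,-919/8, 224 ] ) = [ - 986, -948 , - 755,  -  507,  -  460 , - 409.41,  -  170, - 919/8, - 923/16, -926/17,  48, 125,168, 224, 270,  882 ] 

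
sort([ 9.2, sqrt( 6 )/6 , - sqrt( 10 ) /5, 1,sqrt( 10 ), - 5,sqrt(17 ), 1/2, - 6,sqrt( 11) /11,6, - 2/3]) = [ - 6, - 5, -2/3, - sqrt( 10)/5,  sqrt(11 )/11 , sqrt( 6 ) /6,1/2, 1, sqrt (10 ) , sqrt(17) , 6, 9.2] 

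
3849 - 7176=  - 3327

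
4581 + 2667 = 7248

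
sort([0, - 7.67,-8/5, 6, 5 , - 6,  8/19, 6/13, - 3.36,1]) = [  -  7.67, - 6, - 3.36 , - 8/5,0,8/19 , 6/13, 1,5, 6]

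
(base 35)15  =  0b101000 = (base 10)40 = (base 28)1c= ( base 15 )2A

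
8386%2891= 2604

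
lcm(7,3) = 21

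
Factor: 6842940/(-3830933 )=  - 2^2  *3^1*5^1*13^1*17^( - 1) * 31^1*283^1*225349^( - 1)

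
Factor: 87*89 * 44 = 340692 =2^2*3^1*11^1*29^1*89^1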